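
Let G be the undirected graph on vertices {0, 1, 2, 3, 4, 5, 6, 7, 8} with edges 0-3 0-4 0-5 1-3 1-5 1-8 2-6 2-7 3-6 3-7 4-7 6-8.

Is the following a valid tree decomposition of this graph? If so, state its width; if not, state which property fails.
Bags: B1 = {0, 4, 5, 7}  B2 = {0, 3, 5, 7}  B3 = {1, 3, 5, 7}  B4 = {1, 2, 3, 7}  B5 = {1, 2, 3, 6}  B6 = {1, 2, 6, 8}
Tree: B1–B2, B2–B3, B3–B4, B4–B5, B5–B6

Vertex coverage: the bags together contain {0, 1, 2, 3, 4, 5, 6, 7, 8}, the full vertex set. Edge coverage: each edge of G has both endpoints in at least one bag. Running intersection: for every vertex, the bags containing it form a connected subtree. All three properties hold, so this is a valid tree decomposition of width max|bag| − 1 = 3, and hence tw(G) ≤ 3.

Yes; width 3.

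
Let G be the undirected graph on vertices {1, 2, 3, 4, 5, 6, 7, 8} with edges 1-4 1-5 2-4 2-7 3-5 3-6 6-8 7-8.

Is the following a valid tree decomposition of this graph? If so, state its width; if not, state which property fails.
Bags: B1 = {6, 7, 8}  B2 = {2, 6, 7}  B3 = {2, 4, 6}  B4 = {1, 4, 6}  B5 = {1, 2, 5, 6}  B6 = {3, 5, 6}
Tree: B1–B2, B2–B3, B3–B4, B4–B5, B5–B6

A tree decomposition must satisfy three properties: every vertex lies in some bag; for every edge, both endpoints lie together in some bag; and for every vertex, the bags containing it form a connected subtree. Here bags containing vertex 2 are not connected in the tree, so the decomposition is invalid.

No — bags containing vertex 2 are not connected in the tree.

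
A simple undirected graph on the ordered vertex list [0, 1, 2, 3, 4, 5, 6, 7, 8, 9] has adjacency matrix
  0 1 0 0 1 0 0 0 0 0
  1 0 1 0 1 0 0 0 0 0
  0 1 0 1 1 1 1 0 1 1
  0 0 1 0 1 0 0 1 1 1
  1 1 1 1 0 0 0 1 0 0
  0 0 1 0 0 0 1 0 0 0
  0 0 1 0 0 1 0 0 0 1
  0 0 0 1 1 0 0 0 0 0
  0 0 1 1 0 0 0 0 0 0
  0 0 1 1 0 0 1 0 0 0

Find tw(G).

2

A width-2 tree decomposition is:
Bags: B1 = {2, 3, 9}  B2 = {2, 3, 8}  B3 = {2, 6, 9}  B4 = {2, 3, 4}  B5 = {1, 2, 4}  B6 = {3, 4, 7}  B7 = {2, 5, 6}  B8 = {0, 1, 4}
Tree: B1–B2, B1–B3, B1–B4, B4–B5, B4–B6, B3–B7, B5–B8
The largest bag has 3 vertices, giving width 2; this decomposition certifies tw(G) ≤ 2. Conversely, {0, 1, 4} is a clique of size 3, and the vertices of any clique must share a bag in every tree decomposition; so some bag has ≥ 3 vertices and tw(G) ≥ 2. Hence tw(G) = 2 exactly.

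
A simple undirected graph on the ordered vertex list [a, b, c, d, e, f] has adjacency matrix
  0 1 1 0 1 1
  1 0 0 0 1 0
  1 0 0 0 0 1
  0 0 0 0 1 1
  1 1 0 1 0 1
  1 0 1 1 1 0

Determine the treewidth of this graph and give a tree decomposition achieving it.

Treewidth 2.
One such decomposition:
Bags: B1 = {a, e, f}  B2 = {d, e, f}  B3 = {a, c, f}  B4 = {a, b, e}
Tree: B1–B2, B1–B3, B1–B4

Every bag has size at most 3, so the width is 3 − 1 = 2 and tw(G) ≤ 2. Conversely, {d, e, f} is a clique of size 3, and the vertices of any clique must share a bag in every tree decomposition; so some bag has ≥ 3 vertices and tw(G) ≥ 2. Therefore the treewidth is 2.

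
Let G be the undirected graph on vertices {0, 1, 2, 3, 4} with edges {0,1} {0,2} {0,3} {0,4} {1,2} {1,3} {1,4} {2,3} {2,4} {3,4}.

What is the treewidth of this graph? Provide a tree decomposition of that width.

Treewidth 4.
One such decomposition:
Bags: B1 = {0, 1, 2, 3, 4}
Tree: (single bag)

With just one bag of size 5, the width is 5 − 1 = 4, so tw(G) ≤ 4. For the lower bound, the 5 vertices {0, 1, 2, 3, 4} are pairwise adjacent, and any tree decomposition puts a clique entirely inside one bag — forcing width ≥ 4. Therefore the treewidth is 4.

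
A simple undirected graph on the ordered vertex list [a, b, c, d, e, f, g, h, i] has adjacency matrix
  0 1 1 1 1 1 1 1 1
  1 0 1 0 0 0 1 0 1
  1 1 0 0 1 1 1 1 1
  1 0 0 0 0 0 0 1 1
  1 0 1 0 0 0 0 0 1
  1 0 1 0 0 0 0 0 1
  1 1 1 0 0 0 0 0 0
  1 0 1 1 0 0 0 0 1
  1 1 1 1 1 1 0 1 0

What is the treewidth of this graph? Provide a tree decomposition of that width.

Treewidth 3.
One optimal decomposition is:
Bags: B1 = {a, c, e, i}  B2 = {a, c, f, i}  B3 = {a, c, h, i}  B4 = {a, b, c, i}  B5 = {a, d, h, i}  B6 = {a, b, c, g}
Tree: B1–B2, B2–B3, B2–B4, B3–B5, B4–B6

Each bag holds 4 vertices, so the decomposition has width 3, which upper-bounds the treewidth. For the lower bound, the 4 vertices {a, b, c, g} are pairwise adjacent, and any tree decomposition puts a clique entirely inside one bag — forcing width ≥ 3. Combining the bounds, tw(G) = 3.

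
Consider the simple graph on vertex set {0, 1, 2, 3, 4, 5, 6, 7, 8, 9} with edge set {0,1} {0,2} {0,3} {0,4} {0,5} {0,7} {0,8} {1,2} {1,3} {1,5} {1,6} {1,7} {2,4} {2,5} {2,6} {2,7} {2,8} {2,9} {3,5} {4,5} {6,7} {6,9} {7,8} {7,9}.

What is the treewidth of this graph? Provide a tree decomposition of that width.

Treewidth 3.
One optimal decomposition is:
Bags: B1 = {0, 1, 2, 7}  B2 = {0, 2, 7, 8}  B3 = {0, 1, 2, 5}  B4 = {0, 1, 3, 5}  B5 = {1, 2, 6, 7}  B6 = {2, 6, 7, 9}  B7 = {0, 2, 4, 5}
Tree: B1–B2, B1–B3, B3–B4, B1–B5, B5–B6, B3–B7

The largest bag has 4 vertices, giving width 3; this decomposition certifies tw(G) ≤ 3. For the lower bound, the 4 vertices {0, 2, 7, 8} are pairwise adjacent, and any tree decomposition puts a clique entirely inside one bag — forcing width ≥ 3. Combining the bounds, tw(G) = 3.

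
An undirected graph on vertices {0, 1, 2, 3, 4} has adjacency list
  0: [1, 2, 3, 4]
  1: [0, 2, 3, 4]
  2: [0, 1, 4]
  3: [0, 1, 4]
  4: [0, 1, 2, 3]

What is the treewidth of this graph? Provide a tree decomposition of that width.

Treewidth 3.
Bags: B1 = {0, 1, 3, 4}  B2 = {0, 1, 2, 4}
Tree: B1–B2

Each bag holds 4 vertices, so the decomposition has width 3, which upper-bounds the treewidth. Conversely, {0, 1, 2, 4} is a clique of size 4, and the vertices of any clique must share a bag in every tree decomposition; so some bag has ≥ 4 vertices and tw(G) ≥ 3. Therefore the treewidth is 3.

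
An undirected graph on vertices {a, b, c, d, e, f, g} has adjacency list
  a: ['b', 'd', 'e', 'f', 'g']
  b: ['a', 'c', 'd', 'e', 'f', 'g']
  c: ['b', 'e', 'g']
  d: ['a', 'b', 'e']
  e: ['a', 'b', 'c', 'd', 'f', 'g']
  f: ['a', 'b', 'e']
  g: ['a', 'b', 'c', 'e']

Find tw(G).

3

A width-3 tree decomposition is:
Bags: B1 = {a, b, e, f}  B2 = {a, b, e, g}  B3 = {a, b, d, e}  B4 = {b, c, e, g}
Tree: B1–B2, B2–B3, B2–B4
The largest bag has 4 vertices, giving width 3; this decomposition certifies tw(G) ≤ 3. On the other hand G contains the 4-clique {b, c, e, g}. A clique must lie in a single bag of any decomposition, so no decomposition can have width below 3. Therefore the treewidth is 3.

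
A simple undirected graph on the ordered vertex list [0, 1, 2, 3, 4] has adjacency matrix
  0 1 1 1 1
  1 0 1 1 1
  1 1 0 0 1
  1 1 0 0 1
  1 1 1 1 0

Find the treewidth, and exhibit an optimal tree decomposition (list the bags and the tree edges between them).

Every bag has size at most 4, so the width is 4 − 1 = 3 and tw(G) ≤ 3. Conversely, {0, 1, 2, 4} is a clique of size 4, and the vertices of any clique must share a bag in every tree decomposition; so some bag has ≥ 4 vertices and tw(G) ≥ 3. Therefore the treewidth is 3.

Treewidth 3.
One such decomposition:
Bags: B1 = {0, 1, 3, 4}  B2 = {0, 1, 2, 4}
Tree: B1–B2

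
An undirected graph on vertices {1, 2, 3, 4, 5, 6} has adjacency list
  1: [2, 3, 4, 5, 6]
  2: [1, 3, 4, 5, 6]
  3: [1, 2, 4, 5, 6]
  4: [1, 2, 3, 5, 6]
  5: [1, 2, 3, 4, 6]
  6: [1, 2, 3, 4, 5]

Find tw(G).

5

A width-5 tree decomposition is:
Bags: B1 = {1, 2, 3, 4, 5, 6}
Tree: (single bag)
A single bag containing all 6 vertices is trivially a valid decomposition of width 5. Conversely, {1, 2, 3, 4, 5, 6} is a clique of size 6, and the vertices of any clique must share a bag in every tree decomposition; so some bag has ≥ 6 vertices and tw(G) ≥ 5. Therefore the treewidth is 5.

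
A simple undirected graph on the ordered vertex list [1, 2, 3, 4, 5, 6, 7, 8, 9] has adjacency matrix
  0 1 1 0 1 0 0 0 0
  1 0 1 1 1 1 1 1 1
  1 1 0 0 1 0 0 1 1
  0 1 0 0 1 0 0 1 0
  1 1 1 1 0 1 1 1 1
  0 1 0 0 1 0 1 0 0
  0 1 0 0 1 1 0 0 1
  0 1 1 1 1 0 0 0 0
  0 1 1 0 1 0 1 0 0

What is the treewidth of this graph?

A width-3 tree decomposition is:
Bags: B1 = {2, 4, 5, 8}  B2 = {2, 3, 5, 8}  B3 = {2, 3, 5, 9}  B4 = {1, 2, 3, 5}  B5 = {2, 5, 7, 9}  B6 = {2, 5, 6, 7}
Tree: B1–B2, B2–B3, B3–B4, B3–B5, B5–B6
The largest bag has 4 vertices, giving width 3; this decomposition certifies tw(G) ≤ 3. Conversely, {2, 3, 5, 8} is a clique of size 4, and the vertices of any clique must share a bag in every tree decomposition; so some bag has ≥ 4 vertices and tw(G) ≥ 3. Hence tw(G) = 3 exactly.

3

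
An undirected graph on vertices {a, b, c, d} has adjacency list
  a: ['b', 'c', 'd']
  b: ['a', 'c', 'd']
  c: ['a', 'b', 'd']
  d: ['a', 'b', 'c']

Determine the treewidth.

A width-3 tree decomposition is:
Bags: B1 = {a, b, c, d}
Tree: (single bag)
With just one bag of size 4, the width is 4 − 1 = 3, so tw(G) ≤ 3. For the lower bound, the 4 vertices {a, b, c, d} are pairwise adjacent, and any tree decomposition puts a clique entirely inside one bag — forcing width ≥ 3. Therefore the treewidth is 3.

3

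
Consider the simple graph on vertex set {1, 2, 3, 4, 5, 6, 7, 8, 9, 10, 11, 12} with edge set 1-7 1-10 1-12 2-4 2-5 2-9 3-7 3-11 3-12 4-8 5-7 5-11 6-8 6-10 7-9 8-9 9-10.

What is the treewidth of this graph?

A width-3 tree decomposition is:
Bags: B1 = {2, 4, 6, 8}  B2 = {2, 6, 8, 9}  B3 = {2, 6, 9, 10}  B4 = {2, 5, 9, 10}  B5 = {5, 7, 9, 10}  B6 = {1, 5, 7, 10}  B7 = {1, 5, 7, 11}  B8 = {1, 3, 7, 11}  B9 = {1, 3, 11, 12}
Tree: B1–B2, B2–B3, B3–B4, B4–B5, B5–B6, B6–B7, B7–B8, B8–B9
Every bag has size at most 4, so the width is 4 − 1 = 3 and tw(G) ≤ 3. For the lower bound: the 4 vertex sets {4,6,8}, {2}, {9}, {1,5,7,10} are disjoint, each induces a connected subgraph, and every pair is joined by at least one edge of G. Contracting each set to a single vertex therefore yields K_{4} as a minor, and since treewidth is minor-monotone, tw(G) ≥ tw(K_{4}) = 3. Combining the bounds, tw(G) = 3.

3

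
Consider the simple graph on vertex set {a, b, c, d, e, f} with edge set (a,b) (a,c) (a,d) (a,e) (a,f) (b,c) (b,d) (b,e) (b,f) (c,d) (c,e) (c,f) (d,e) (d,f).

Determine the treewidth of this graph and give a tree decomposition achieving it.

Every bag has size at most 5, so the width is 5 − 1 = 4 and tw(G) ≤ 4. For the lower bound, the 5 vertices {a, b, c, d, e} are pairwise adjacent, and any tree decomposition puts a clique entirely inside one bag — forcing width ≥ 4. The upper and lower bounds meet at 4, so that is the treewidth.

Treewidth 4.
Bags: B1 = {a, b, c, d, e}  B2 = {a, b, c, d, f}
Tree: B1–B2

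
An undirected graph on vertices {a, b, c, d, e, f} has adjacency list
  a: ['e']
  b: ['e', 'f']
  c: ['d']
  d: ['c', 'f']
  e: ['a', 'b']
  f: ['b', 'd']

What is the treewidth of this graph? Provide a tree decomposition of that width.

Each bag holds 2 vertices, so the decomposition has width 1, which upper-bounds the treewidth. G has an edge, so its treewidth is at least 1. Therefore the treewidth is 1.

Treewidth 1.
Bags: B1 = {a, e}  B2 = {b, e}  B3 = {b, f}  B4 = {d, f}  B5 = {c, d}
Tree: B1–B2, B2–B3, B3–B4, B4–B5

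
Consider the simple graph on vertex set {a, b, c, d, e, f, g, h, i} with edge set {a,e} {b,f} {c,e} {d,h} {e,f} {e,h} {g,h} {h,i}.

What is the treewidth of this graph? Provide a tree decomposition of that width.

Treewidth 1.
One optimal decomposition is:
Bags: B1 = {e, f}  B2 = {c, e}  B3 = {e, h}  B4 = {a, e}  B5 = {d, h}  B6 = {b, f}  B7 = {g, h}  B8 = {h, i}
Tree: B1–B2, B1–B3, B2–B4, B3–B5, B1–B6, B3–B7, B7–B8

Every bag has size at most 2, so the width is 2 − 1 = 1 and tw(G) ≤ 1. G has an edge, so its treewidth is at least 1. Hence tw(G) = 1 exactly.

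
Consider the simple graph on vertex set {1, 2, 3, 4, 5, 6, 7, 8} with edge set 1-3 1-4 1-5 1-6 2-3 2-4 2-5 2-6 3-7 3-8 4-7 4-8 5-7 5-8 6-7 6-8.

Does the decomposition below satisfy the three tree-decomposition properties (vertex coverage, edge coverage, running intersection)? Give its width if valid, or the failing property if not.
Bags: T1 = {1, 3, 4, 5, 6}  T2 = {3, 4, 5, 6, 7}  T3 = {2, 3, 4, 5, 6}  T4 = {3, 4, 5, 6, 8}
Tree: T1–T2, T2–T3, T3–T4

Checking the three conditions: (i) the bags cover all of {1, 2, 3, 4, 5, 6, 7, 8}; (ii) for each edge, some bag contains both endpoints; (iii) the bags containing any fixed vertex form a subtree. All hold, so the decomposition is valid with width 5 − 1 = 4.

Yes; width 4.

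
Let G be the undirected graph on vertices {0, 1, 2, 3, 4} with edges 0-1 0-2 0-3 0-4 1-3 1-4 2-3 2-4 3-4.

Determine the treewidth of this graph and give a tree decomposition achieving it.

Each bag holds 4 vertices, so the decomposition has width 3, which upper-bounds the treewidth. Conversely, {0, 1, 3, 4} is a clique of size 4, and the vertices of any clique must share a bag in every tree decomposition; so some bag has ≥ 4 vertices and tw(G) ≥ 3. Hence tw(G) = 3 exactly.

Treewidth 3.
One optimal decomposition is:
Bags: B1 = {0, 2, 3, 4}  B2 = {0, 1, 3, 4}
Tree: B1–B2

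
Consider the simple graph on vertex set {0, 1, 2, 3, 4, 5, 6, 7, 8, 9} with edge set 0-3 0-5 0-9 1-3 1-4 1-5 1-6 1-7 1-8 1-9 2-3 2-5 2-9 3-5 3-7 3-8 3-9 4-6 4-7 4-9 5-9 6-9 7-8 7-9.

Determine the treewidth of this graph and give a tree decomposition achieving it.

Treewidth 3.
Bags: B1 = {1, 3, 7, 9}  B2 = {1, 3, 5, 9}  B3 = {0, 3, 5, 9}  B4 = {1, 4, 7, 9}  B5 = {1, 3, 7, 8}  B6 = {2, 3, 5, 9}  B7 = {1, 4, 6, 9}
Tree: B1–B2, B2–B3, B1–B4, B1–B5, B3–B6, B4–B7

Every bag has size at most 4, so the width is 4 − 1 = 3 and tw(G) ≤ 3. For the lower bound, the 4 vertices {1, 3, 7, 8} are pairwise adjacent, and any tree decomposition puts a clique entirely inside one bag — forcing width ≥ 3. The upper and lower bounds meet at 3, so that is the treewidth.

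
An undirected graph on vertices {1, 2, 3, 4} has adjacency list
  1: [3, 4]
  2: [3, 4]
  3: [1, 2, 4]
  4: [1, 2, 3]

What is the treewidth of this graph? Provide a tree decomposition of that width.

Every bag has size at most 3, so the width is 3 − 1 = 2 and tw(G) ≤ 2. On the other hand G contains the 3-clique {1, 3, 4}. A clique must lie in a single bag of any decomposition, so no decomposition can have width below 2. Therefore the treewidth is 2.

Treewidth 2.
One optimal decomposition is:
Bags: B1 = {1, 3, 4}  B2 = {2, 3, 4}
Tree: B1–B2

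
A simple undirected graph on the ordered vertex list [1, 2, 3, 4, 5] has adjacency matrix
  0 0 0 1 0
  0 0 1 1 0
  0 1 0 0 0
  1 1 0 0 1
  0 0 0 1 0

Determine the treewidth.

A width-1 tree decomposition is:
Bags: B1 = {1, 4}  B2 = {4, 5}  B3 = {2, 4}  B4 = {2, 3}
Tree: B1–B2, B1–B3, B3–B4
Every bag has size at most 2, so the width is 2 − 1 = 1 and tw(G) ≤ 1. G has an edge, so its treewidth is at least 1. Therefore the treewidth is 1.

1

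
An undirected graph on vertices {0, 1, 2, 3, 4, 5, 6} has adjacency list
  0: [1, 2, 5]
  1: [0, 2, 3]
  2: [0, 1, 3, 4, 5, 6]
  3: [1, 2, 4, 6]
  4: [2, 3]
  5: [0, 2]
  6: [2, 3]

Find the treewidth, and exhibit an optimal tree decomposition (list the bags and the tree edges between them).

Treewidth 2.
One optimal decomposition is:
Bags: B1 = {2, 3, 6}  B2 = {2, 3, 4}  B3 = {1, 2, 3}  B4 = {0, 1, 2}  B5 = {0, 2, 5}
Tree: B1–B2, B1–B3, B3–B4, B4–B5

Every bag has size at most 3, so the width is 3 − 1 = 2 and tw(G) ≤ 2. Conversely, {0, 1, 2} is a clique of size 3, and the vertices of any clique must share a bag in every tree decomposition; so some bag has ≥ 3 vertices and tw(G) ≥ 2. Therefore the treewidth is 2.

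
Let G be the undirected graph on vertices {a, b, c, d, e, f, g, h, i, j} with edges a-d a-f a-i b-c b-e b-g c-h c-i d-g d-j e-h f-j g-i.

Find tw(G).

A width-2 tree decomposition is:
Bags: B1 = {d, f, j}  B2 = {a, d, f}  B3 = {a, d, g}  B4 = {a, g, i}  B5 = {b, g, i}  B6 = {b, c, i}  B7 = {b, c, e}  B8 = {c, e, h}
Tree: B1–B2, B2–B3, B3–B4, B4–B5, B5–B6, B6–B7, B7–B8
Every bag has size at most 3, so the width is 3 − 1 = 2 and tw(G) ≤ 2. Since j–f–a–d–j is a cycle in G, G is not acyclic. Forests are exactly the graphs of treewidth ≤ 1, so tw(G) ≥ 2. Hence tw(G) = 2 exactly.

2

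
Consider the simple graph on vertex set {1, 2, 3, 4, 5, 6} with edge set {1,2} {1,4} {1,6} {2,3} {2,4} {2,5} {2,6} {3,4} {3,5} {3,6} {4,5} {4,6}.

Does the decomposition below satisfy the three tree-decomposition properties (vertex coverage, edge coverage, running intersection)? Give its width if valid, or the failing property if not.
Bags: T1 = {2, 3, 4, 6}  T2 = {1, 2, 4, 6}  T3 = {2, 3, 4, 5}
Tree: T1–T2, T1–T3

Every vertex of G appears in some bag (union = {1, 2, 3, 4, 5, 6}); every edge is covered by a bag; and for each vertex v the set of bags containing v is connected in the bag tree. The decomposition is therefore valid. The largest bag has 4 vertices, so the width is 3.

Yes; width 3.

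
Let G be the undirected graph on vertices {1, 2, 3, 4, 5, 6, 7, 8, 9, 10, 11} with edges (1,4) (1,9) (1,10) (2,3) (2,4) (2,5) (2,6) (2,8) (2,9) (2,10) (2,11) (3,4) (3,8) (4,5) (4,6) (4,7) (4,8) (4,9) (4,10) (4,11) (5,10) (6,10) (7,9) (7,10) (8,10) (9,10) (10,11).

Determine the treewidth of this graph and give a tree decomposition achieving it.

Treewidth 3.
One such decomposition:
Bags: B1 = {4, 7, 9, 10}  B2 = {2, 4, 9, 10}  B3 = {1, 4, 9, 10}  B4 = {2, 4, 5, 10}  B5 = {2, 4, 8, 10}  B6 = {2, 4, 6, 10}  B7 = {2, 3, 4, 8}  B8 = {2, 4, 10, 11}
Tree: B1–B2, B2–B3, B2–B4, B4–B5, B4–B6, B5–B7, B2–B8

The largest bag has 4 vertices, giving width 3; this decomposition certifies tw(G) ≤ 3. On the other hand G contains the 4-clique {1, 4, 9, 10}. A clique must lie in a single bag of any decomposition, so no decomposition can have width below 3. Therefore the treewidth is 3.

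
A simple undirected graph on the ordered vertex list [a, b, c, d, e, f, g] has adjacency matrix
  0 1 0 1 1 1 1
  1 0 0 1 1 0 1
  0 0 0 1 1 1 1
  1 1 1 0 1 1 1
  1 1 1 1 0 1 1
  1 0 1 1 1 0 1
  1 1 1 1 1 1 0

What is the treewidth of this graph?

A width-4 tree decomposition is:
Bags: B1 = {a, d, e, f, g}  B2 = {a, b, d, e, g}  B3 = {c, d, e, f, g}
Tree: B1–B2, B1–B3
The largest bag has 5 vertices, giving width 4; this decomposition certifies tw(G) ≤ 4. Conversely, {c, d, e, f, g} is a clique of size 5, and the vertices of any clique must share a bag in every tree decomposition; so some bag has ≥ 5 vertices and tw(G) ≥ 4. Hence tw(G) = 4 exactly.

4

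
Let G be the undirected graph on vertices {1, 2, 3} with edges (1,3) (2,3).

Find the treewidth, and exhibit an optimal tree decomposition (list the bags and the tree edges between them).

Treewidth 1.
One such decomposition:
Bags: B1 = {2, 3}  B2 = {1, 3}
Tree: B1–B2

Every bag has size at most 2, so the width is 2 − 1 = 1 and tw(G) ≤ 1. Since G has at least one edge (e.g. 2–3), it is not an edgeless graph, so tw(G) ≥ 1. Therefore the treewidth is 1.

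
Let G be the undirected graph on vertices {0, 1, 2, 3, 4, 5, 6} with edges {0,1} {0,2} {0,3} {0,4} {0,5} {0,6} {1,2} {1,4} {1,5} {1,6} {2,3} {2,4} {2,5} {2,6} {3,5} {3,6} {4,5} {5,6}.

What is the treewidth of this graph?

4

A width-4 tree decomposition is:
Bags: B1 = {0, 1, 2, 5, 6}  B2 = {0, 2, 3, 5, 6}  B3 = {0, 1, 2, 4, 5}
Tree: B1–B2, B1–B3
The largest bag has 5 vertices, giving width 4; this decomposition certifies tw(G) ≤ 4. Conversely, {0, 1, 2, 4, 5} is a clique of size 5, and the vertices of any clique must share a bag in every tree decomposition; so some bag has ≥ 5 vertices and tw(G) ≥ 4. Combining the bounds, tw(G) = 4.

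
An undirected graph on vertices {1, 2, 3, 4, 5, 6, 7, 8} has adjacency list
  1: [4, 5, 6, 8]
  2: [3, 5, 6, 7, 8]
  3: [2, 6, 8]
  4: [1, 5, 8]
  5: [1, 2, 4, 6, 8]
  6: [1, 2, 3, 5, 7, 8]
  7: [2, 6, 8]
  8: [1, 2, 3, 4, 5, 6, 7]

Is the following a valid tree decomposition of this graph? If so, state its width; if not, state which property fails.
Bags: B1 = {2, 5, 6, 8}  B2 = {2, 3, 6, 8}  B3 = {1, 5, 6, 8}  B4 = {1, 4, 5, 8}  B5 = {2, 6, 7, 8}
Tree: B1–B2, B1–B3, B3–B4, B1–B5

Yes; width 3.

Checking the three conditions: (i) the bags cover all of {1, 2, 3, 4, 5, 6, 7, 8}; (ii) for each edge, some bag contains both endpoints; (iii) the bags containing any fixed vertex form a subtree. All hold, so the decomposition is valid with width 4 − 1 = 3.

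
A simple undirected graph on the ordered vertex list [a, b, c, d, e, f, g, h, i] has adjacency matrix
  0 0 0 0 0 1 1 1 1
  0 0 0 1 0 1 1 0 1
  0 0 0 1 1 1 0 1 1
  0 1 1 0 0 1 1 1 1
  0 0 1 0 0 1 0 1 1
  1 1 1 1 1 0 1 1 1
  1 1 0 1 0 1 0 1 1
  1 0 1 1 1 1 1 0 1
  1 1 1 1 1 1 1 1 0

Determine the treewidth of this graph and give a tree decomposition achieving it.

Treewidth 4.
Bags: B1 = {a, f, g, h, i}  B2 = {d, f, g, h, i}  B3 = {b, d, f, g, i}  B4 = {c, d, f, h, i}  B5 = {c, e, f, h, i}
Tree: B1–B2, B2–B3, B2–B4, B4–B5

The largest bag has 5 vertices, giving width 4; this decomposition certifies tw(G) ≤ 4. On the other hand G contains the 5-clique {d, f, g, h, i}. A clique must lie in a single bag of any decomposition, so no decomposition can have width below 4. Hence tw(G) = 4 exactly.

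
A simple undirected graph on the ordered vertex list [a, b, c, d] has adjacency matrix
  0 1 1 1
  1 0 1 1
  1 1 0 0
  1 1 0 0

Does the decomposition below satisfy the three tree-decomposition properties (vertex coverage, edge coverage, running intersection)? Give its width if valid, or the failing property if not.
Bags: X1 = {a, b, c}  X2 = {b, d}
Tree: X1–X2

No — edge (a,d) lies in no bag.

A tree decomposition must satisfy three properties: every vertex lies in some bag; for every edge, both endpoints lie together in some bag; and for every vertex, the bags containing it form a connected subtree. Here edge (a,d) lies in no bag, so the decomposition is invalid.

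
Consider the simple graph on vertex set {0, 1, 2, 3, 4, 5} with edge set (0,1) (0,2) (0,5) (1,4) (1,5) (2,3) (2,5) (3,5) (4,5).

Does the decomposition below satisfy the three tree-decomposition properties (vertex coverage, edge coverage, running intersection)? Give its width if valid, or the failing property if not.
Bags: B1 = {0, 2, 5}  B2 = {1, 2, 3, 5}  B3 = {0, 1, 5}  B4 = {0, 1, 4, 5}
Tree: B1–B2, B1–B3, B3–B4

No — bags containing vertex 1 are not connected in the tree.

A tree decomposition must satisfy three properties: every vertex lies in some bag; for every edge, both endpoints lie together in some bag; and for every vertex, the bags containing it form a connected subtree. Here bags containing vertex 1 are not connected in the tree, so the decomposition is invalid.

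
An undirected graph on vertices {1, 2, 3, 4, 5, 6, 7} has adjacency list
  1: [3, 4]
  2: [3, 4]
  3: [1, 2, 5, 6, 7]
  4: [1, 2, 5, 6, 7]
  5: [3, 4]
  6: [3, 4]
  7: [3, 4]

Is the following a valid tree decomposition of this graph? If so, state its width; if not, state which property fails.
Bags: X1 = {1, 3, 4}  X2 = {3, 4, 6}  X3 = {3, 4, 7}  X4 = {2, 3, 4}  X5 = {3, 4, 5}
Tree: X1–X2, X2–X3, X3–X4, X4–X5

Yes; width 2.

Checking the three conditions: (i) the bags cover all of {1, 2, 3, 4, 5, 6, 7}; (ii) for each edge, some bag contains both endpoints; (iii) the bags containing any fixed vertex form a subtree. All hold, so the decomposition is valid with width 3 − 1 = 2.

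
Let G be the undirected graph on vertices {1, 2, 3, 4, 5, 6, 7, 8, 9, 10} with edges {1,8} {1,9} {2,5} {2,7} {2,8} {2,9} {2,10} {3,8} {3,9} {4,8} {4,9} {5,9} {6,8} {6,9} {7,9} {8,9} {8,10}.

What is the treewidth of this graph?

2

A width-2 tree decomposition is:
Bags: B1 = {2, 8, 9}  B2 = {2, 7, 9}  B3 = {4, 8, 9}  B4 = {2, 8, 10}  B5 = {3, 8, 9}  B6 = {1, 8, 9}  B7 = {6, 8, 9}  B8 = {2, 5, 9}
Tree: B1–B2, B1–B3, B1–B4, B3–B5, B5–B6, B1–B7, B2–B8
The largest bag has 3 vertices, giving width 2; this decomposition certifies tw(G) ≤ 2. Conversely, {1, 8, 9} is a clique of size 3, and the vertices of any clique must share a bag in every tree decomposition; so some bag has ≥ 3 vertices and tw(G) ≥ 2. Combining the bounds, tw(G) = 2.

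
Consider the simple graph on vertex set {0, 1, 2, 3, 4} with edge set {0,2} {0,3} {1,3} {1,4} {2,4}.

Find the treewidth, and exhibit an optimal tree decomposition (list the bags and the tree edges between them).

Treewidth 2.
One optimal decomposition is:
Bags: B1 = {0, 2, 3}  B2 = {2, 3, 4}  B3 = {1, 3, 4}
Tree: B1–B2, B2–B3

Every bag has size at most 3, so the width is 3 − 1 = 2 and tw(G) ≤ 2. For the lower bound, G contains the cycle 3–0–2–4–1–3, so G is not a forest; only forests have treewidth ≤ 1, hence tw(G) ≥ 2. Combining the bounds, tw(G) = 2.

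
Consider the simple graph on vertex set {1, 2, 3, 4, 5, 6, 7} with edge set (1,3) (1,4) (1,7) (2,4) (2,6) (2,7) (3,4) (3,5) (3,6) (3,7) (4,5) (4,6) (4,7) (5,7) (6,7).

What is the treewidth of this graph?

3

A width-3 tree decomposition is:
Bags: B1 = {3, 4, 6, 7}  B2 = {2, 4, 6, 7}  B3 = {3, 4, 5, 7}  B4 = {1, 3, 4, 7}
Tree: B1–B2, B1–B3, B1–B4
Every bag has size at most 4, so the width is 4 − 1 = 3 and tw(G) ≤ 3. For the lower bound, the 4 vertices {2, 4, 6, 7} are pairwise adjacent, and any tree decomposition puts a clique entirely inside one bag — forcing width ≥ 3. The upper and lower bounds meet at 3, so that is the treewidth.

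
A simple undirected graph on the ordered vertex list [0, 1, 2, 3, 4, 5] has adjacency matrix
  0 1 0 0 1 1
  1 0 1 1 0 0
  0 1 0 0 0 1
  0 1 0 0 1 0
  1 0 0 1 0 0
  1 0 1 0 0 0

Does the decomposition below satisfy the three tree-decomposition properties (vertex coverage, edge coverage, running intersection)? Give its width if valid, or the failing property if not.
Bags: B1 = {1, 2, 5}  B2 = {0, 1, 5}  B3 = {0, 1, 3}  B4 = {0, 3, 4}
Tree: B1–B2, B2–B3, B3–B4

Vertex coverage: the bags together contain {0, 1, 2, 3, 4, 5}, the full vertex set. Edge coverage: each edge of G has both endpoints in at least one bag. Running intersection: for every vertex, the bags containing it form a connected subtree. All three properties hold, so this is a valid tree decomposition of width max|bag| − 1 = 2, and hence tw(G) ≤ 2.

Yes; width 2.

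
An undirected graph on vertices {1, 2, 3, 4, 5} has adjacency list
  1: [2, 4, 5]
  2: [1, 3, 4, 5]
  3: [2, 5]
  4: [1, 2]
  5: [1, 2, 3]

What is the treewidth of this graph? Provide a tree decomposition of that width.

Treewidth 2.
Bags: B1 = {1, 2, 4}  B2 = {1, 2, 5}  B3 = {2, 3, 5}
Tree: B1–B2, B2–B3

Each bag holds 3 vertices, so the decomposition has width 2, which upper-bounds the treewidth. For the lower bound, the 3 vertices {1, 2, 4} are pairwise adjacent, and any tree decomposition puts a clique entirely inside one bag — forcing width ≥ 2. The upper and lower bounds meet at 2, so that is the treewidth.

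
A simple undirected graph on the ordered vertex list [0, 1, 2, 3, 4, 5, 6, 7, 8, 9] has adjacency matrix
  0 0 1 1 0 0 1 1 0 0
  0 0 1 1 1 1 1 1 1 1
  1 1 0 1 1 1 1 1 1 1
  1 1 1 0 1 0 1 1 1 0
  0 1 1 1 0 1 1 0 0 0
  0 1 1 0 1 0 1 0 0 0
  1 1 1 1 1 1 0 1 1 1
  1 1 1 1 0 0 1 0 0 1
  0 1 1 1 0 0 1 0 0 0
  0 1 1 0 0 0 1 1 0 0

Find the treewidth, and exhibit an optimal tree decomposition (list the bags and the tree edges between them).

The largest bag has 5 vertices, giving width 4; this decomposition certifies tw(G) ≤ 4. Conversely, {0, 2, 3, 6, 7} is a clique of size 5, and the vertices of any clique must share a bag in every tree decomposition; so some bag has ≥ 5 vertices and tw(G) ≥ 4. The upper and lower bounds meet at 4, so that is the treewidth.

Treewidth 4.
One such decomposition:
Bags: B1 = {1, 2, 3, 6, 8}  B2 = {1, 2, 3, 4, 6}  B3 = {1, 2, 3, 6, 7}  B4 = {0, 2, 3, 6, 7}  B5 = {1, 2, 6, 7, 9}  B6 = {1, 2, 4, 5, 6}
Tree: B1–B2, B1–B3, B3–B4, B3–B5, B2–B6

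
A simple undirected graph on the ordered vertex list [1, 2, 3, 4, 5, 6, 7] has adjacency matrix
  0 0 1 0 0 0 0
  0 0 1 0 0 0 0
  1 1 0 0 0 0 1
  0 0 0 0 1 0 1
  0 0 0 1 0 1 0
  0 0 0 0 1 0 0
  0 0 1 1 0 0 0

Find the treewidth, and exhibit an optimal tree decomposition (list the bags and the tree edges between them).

The largest bag has 2 vertices, giving width 1; this decomposition certifies tw(G) ≤ 1. G has an edge, so its treewidth is at least 1. Therefore the treewidth is 1.

Treewidth 1.
One such decomposition:
Bags: B1 = {3, 7}  B2 = {4, 7}  B3 = {1, 3}  B4 = {4, 5}  B5 = {2, 3}  B6 = {5, 6}
Tree: B1–B2, B1–B3, B2–B4, B3–B5, B4–B6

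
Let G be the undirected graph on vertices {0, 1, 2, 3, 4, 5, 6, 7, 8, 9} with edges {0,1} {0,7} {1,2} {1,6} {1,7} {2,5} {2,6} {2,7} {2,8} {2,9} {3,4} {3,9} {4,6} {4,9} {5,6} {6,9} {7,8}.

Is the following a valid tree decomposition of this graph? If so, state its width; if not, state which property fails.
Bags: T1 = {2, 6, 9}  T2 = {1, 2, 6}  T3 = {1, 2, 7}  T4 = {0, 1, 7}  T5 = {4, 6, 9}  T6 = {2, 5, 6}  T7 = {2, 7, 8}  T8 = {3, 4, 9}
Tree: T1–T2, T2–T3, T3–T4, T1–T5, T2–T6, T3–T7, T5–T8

Every vertex of G appears in some bag (union = {0, 1, 2, 3, 4, 5, 6, 7, 8, 9}); every edge is covered by a bag; and for each vertex v the set of bags containing v is connected in the bag tree. The decomposition is therefore valid. The largest bag has 3 vertices, so the width is 2.

Yes; width 2.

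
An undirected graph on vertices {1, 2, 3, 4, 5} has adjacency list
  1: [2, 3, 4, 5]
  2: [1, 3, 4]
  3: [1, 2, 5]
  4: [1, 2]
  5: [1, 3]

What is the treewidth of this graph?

2

A width-2 tree decomposition is:
Bags: B1 = {1, 2, 3}  B2 = {1, 2, 4}  B3 = {1, 3, 5}
Tree: B1–B2, B1–B3
The largest bag has 3 vertices, giving width 2; this decomposition certifies tw(G) ≤ 2. For the lower bound, the 3 vertices {1, 2, 3} are pairwise adjacent, and any tree decomposition puts a clique entirely inside one bag — forcing width ≥ 2. Hence tw(G) = 2 exactly.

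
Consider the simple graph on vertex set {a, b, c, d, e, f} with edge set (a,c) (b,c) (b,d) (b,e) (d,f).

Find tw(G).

A width-1 tree decomposition is:
Bags: B1 = {b, d}  B2 = {b, e}  B3 = {d, f}  B4 = {b, c}  B5 = {a, c}
Tree: B1–B2, B1–B3, B2–B4, B4–B5
The largest bag has 2 vertices, giving width 1; this decomposition certifies tw(G) ≤ 1. G has an edge, so its treewidth is at least 1. Therefore the treewidth is 1.

1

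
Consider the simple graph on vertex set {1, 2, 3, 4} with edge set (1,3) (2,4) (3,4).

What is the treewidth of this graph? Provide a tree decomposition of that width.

Each bag holds 2 vertices, so the decomposition has width 1, which upper-bounds the treewidth. G has an edge, so its treewidth is at least 1. The upper and lower bounds meet at 1, so that is the treewidth.

Treewidth 1.
One optimal decomposition is:
Bags: B1 = {3, 4}  B2 = {2, 4}  B3 = {1, 3}
Tree: B1–B2, B1–B3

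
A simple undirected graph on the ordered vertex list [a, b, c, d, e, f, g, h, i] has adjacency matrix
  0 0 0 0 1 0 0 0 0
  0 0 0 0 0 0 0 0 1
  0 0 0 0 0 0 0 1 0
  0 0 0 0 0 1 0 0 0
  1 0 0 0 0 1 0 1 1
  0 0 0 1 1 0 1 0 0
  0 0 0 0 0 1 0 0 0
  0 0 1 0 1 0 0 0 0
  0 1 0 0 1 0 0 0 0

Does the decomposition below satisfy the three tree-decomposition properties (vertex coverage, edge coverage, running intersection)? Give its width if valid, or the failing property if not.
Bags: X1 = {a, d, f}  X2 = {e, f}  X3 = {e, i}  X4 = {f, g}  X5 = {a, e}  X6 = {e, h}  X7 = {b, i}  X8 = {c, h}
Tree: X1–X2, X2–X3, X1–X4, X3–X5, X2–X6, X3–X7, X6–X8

A tree decomposition must satisfy three properties: every vertex lies in some bag; for every edge, both endpoints lie together in some bag; and for every vertex, the bags containing it form a connected subtree. Here bags containing vertex a are not connected in the tree, so the decomposition is invalid.

No — bags containing vertex a are not connected in the tree.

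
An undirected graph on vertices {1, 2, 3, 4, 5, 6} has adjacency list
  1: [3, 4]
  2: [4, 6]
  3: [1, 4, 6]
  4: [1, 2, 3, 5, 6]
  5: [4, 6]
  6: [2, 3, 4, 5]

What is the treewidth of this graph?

2

A width-2 tree decomposition is:
Bags: B1 = {4, 5, 6}  B2 = {3, 4, 6}  B3 = {2, 4, 6}  B4 = {1, 3, 4}
Tree: B1–B2, B1–B3, B2–B4
The largest bag has 3 vertices, giving width 2; this decomposition certifies tw(G) ≤ 2. Conversely, {1, 3, 4} is a clique of size 3, and the vertices of any clique must share a bag in every tree decomposition; so some bag has ≥ 3 vertices and tw(G) ≥ 2. The upper and lower bounds meet at 2, so that is the treewidth.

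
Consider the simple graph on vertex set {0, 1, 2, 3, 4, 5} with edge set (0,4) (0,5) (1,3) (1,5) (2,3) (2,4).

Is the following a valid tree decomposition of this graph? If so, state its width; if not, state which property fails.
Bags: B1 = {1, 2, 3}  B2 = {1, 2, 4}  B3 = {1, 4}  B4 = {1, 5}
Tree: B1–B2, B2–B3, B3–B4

A tree decomposition must satisfy three properties: every vertex lies in some bag; for every edge, both endpoints lie together in some bag; and for every vertex, the bags containing it form a connected subtree. Here vertex 0 appears in no bag, so the decomposition is invalid.

No — vertex 0 appears in no bag.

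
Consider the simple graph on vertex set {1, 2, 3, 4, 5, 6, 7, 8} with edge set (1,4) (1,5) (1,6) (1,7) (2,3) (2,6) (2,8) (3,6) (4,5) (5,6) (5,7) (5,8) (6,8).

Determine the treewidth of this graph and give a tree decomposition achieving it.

Every bag has size at most 3, so the width is 3 − 1 = 2 and tw(G) ≤ 2. For the lower bound, the 3 vertices {2, 6, 8} are pairwise adjacent, and any tree decomposition puts a clique entirely inside one bag — forcing width ≥ 2. Combining the bounds, tw(G) = 2.

Treewidth 2.
One such decomposition:
Bags: B1 = {1, 5, 6}  B2 = {1, 4, 5}  B3 = {5, 6, 8}  B4 = {1, 5, 7}  B5 = {2, 6, 8}  B6 = {2, 3, 6}
Tree: B1–B2, B1–B3, B2–B4, B3–B5, B5–B6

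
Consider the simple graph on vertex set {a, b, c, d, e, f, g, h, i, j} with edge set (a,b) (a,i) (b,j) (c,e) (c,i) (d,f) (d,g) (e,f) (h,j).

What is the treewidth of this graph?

A width-1 tree decomposition is:
Bags: B1 = {d, g}  B2 = {d, f}  B3 = {e, f}  B4 = {c, e}  B5 = {c, i}  B6 = {a, i}  B7 = {a, b}  B8 = {b, j}  B9 = {h, j}
Tree: B1–B2, B2–B3, B3–B4, B4–B5, B5–B6, B6–B7, B7–B8, B8–B9
Every bag has size at most 2, so the width is 2 − 1 = 1 and tw(G) ≤ 1. Since G has at least one edge (e.g. g–d), it is not an edgeless graph, so tw(G) ≥ 1. Combining the bounds, tw(G) = 1.

1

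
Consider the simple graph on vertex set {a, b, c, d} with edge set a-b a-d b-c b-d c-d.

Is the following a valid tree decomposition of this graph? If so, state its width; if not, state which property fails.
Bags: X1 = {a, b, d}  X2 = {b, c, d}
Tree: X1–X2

Every vertex of G appears in some bag (union = {a, b, c, d}); every edge is covered by a bag; and for each vertex v the set of bags containing v is connected in the bag tree. The decomposition is therefore valid. The largest bag has 3 vertices, so the width is 2.

Yes; width 2.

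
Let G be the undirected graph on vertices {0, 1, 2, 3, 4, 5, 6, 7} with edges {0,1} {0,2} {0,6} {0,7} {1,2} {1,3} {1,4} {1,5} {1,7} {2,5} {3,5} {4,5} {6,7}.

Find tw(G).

A width-2 tree decomposition is:
Bags: B1 = {0, 1, 7}  B2 = {0, 1, 2}  B3 = {1, 2, 5}  B4 = {1, 4, 5}  B5 = {0, 6, 7}  B6 = {1, 3, 5}
Tree: B1–B2, B2–B3, B3–B4, B1–B5, B3–B6
The largest bag has 3 vertices, giving width 2; this decomposition certifies tw(G) ≤ 2. On the other hand G contains the 3-clique {0, 1, 2}. A clique must lie in a single bag of any decomposition, so no decomposition can have width below 2. The upper and lower bounds meet at 2, so that is the treewidth.

2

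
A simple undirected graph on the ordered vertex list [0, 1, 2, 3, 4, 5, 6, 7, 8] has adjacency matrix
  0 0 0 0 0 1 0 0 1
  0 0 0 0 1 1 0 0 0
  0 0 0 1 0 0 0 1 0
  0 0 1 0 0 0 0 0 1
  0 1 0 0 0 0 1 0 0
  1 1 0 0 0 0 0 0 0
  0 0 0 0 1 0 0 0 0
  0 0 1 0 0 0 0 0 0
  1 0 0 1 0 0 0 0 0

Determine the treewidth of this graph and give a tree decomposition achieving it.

Each bag holds 2 vertices, so the decomposition has width 1, which upper-bounds the treewidth. Since G has at least one edge (e.g. 6–4), it is not an edgeless graph, so tw(G) ≥ 1. Combining the bounds, tw(G) = 1.

Treewidth 1.
One optimal decomposition is:
Bags: B1 = {4, 6}  B2 = {1, 4}  B3 = {1, 5}  B4 = {0, 5}  B5 = {0, 8}  B6 = {3, 8}  B7 = {2, 3}  B8 = {2, 7}
Tree: B1–B2, B2–B3, B3–B4, B4–B5, B5–B6, B6–B7, B7–B8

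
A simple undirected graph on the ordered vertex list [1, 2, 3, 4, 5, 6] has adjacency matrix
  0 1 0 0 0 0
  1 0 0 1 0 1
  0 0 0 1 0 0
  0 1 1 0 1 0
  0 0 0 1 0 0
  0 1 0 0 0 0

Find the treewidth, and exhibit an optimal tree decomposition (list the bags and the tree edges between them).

Every bag has size at most 2, so the width is 2 − 1 = 1 and tw(G) ≤ 1. G has an edge, so its treewidth is at least 1. Therefore the treewidth is 1.

Treewidth 1.
Bags: B1 = {2, 6}  B2 = {1, 2}  B3 = {2, 4}  B4 = {4, 5}  B5 = {3, 4}
Tree: B1–B2, B1–B3, B3–B4, B4–B5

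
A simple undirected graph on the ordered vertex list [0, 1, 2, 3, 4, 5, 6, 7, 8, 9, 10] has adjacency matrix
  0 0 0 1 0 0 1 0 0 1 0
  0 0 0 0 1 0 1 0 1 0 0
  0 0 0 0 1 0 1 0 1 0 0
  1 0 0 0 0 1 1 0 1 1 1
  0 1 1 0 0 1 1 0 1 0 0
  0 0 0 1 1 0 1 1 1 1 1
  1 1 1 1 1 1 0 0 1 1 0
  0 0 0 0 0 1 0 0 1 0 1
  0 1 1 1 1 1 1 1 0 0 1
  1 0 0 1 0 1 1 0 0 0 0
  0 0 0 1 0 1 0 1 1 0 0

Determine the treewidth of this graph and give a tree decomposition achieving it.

Treewidth 3.
Bags: B1 = {3, 5, 6, 9}  B2 = {3, 5, 6, 8}  B3 = {4, 5, 6, 8}  B4 = {1, 4, 6, 8}  B5 = {3, 5, 8, 10}  B6 = {5, 7, 8, 10}  B7 = {2, 4, 6, 8}  B8 = {0, 3, 6, 9}
Tree: B1–B2, B2–B3, B3–B4, B2–B5, B5–B6, B3–B7, B1–B8

The largest bag has 4 vertices, giving width 3; this decomposition certifies tw(G) ≤ 3. Conversely, {3, 5, 8, 10} is a clique of size 4, and the vertices of any clique must share a bag in every tree decomposition; so some bag has ≥ 4 vertices and tw(G) ≥ 3. Combining the bounds, tw(G) = 3.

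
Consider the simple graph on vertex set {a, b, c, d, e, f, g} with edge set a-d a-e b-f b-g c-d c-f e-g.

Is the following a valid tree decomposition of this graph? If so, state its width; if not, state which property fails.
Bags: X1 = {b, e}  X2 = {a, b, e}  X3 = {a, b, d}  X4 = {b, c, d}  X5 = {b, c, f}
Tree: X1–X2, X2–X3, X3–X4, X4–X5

No — vertex g appears in no bag.

A tree decomposition must satisfy three properties: every vertex lies in some bag; for every edge, both endpoints lie together in some bag; and for every vertex, the bags containing it form a connected subtree. Here vertex g appears in no bag, so the decomposition is invalid.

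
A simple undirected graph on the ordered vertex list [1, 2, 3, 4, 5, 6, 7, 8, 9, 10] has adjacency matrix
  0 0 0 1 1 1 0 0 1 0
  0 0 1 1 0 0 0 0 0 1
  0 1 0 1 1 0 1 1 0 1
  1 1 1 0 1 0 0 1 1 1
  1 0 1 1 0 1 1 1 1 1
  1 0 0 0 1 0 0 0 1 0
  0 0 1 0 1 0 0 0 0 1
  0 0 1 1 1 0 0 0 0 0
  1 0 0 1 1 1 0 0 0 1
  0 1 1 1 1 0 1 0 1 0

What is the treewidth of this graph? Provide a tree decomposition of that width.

Treewidth 3.
One optimal decomposition is:
Bags: B1 = {1, 4, 5, 9}  B2 = {4, 5, 9, 10}  B3 = {3, 4, 5, 10}  B4 = {3, 5, 7, 10}  B5 = {2, 3, 4, 10}  B6 = {1, 5, 6, 9}  B7 = {3, 4, 5, 8}
Tree: B1–B2, B2–B3, B3–B4, B3–B5, B1–B6, B3–B7

The largest bag has 4 vertices, giving width 3; this decomposition certifies tw(G) ≤ 3. On the other hand G contains the 4-clique {2, 3, 4, 10}. A clique must lie in a single bag of any decomposition, so no decomposition can have width below 3. Combining the bounds, tw(G) = 3.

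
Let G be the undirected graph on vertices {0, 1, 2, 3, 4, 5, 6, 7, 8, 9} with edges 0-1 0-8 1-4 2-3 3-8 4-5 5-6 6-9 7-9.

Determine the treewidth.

1

A width-1 tree decomposition is:
Bags: B1 = {7, 9}  B2 = {6, 9}  B3 = {5, 6}  B4 = {4, 5}  B5 = {1, 4}  B6 = {0, 1}  B7 = {0, 8}  B8 = {3, 8}  B9 = {2, 3}
Tree: B1–B2, B2–B3, B3–B4, B4–B5, B5–B6, B6–B7, B7–B8, B8–B9
Each bag holds 2 vertices, so the decomposition has width 1, which upper-bounds the treewidth. Since G has at least one edge (e.g. 7–9), it is not an edgeless graph, so tw(G) ≥ 1. Hence tw(G) = 1 exactly.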